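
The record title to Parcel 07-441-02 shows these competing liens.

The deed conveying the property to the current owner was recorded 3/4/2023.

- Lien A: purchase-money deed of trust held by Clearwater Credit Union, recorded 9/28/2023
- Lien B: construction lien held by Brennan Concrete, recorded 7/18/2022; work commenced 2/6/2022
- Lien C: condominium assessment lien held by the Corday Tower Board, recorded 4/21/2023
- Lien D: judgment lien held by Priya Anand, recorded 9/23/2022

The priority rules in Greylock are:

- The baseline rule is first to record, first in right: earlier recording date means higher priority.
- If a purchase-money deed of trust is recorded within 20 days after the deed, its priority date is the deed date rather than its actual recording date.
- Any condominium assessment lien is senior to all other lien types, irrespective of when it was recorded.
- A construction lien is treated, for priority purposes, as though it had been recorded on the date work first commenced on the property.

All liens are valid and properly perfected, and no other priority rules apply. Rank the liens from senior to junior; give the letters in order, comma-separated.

C, B, D, A

Effective dates after the stated exceptions: A was recorded 208 days after the deed — beyond 20 days — so no relation-back applies; B's effective date is 2/6/2022, when work began.
C is a condominium assessment lien, so it outranks all other liens regardless of date.
Ordering the rest by effective date: B (2/6/2022), D (9/23/2022), A (9/28/2023).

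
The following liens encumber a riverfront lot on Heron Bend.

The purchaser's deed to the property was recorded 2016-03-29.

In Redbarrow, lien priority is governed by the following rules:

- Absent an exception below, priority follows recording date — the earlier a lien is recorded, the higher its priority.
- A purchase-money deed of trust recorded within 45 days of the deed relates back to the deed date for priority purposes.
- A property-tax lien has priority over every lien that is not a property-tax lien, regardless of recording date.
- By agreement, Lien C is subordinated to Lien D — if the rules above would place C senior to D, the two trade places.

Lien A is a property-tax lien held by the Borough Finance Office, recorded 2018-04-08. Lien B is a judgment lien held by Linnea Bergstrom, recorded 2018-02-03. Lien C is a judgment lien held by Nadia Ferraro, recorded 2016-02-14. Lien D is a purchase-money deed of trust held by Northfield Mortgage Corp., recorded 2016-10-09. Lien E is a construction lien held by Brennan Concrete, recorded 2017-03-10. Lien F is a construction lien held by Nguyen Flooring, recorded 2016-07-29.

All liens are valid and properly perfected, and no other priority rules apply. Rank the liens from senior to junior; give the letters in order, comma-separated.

Effective dates after the stated exceptions: D was recorded 194 days after the deed, outside the 45-day window, so it keeps its recording date.
A is a property-tax lien and takes priority over every other lien.
Among the remaining liens, by effective date: C (2016-02-14), F (2016-07-29), D (2016-10-09), E (2017-03-10), B (2018-02-03).
The subordination applies — C was senior to D — so C and D swap.

A, D, F, C, E, B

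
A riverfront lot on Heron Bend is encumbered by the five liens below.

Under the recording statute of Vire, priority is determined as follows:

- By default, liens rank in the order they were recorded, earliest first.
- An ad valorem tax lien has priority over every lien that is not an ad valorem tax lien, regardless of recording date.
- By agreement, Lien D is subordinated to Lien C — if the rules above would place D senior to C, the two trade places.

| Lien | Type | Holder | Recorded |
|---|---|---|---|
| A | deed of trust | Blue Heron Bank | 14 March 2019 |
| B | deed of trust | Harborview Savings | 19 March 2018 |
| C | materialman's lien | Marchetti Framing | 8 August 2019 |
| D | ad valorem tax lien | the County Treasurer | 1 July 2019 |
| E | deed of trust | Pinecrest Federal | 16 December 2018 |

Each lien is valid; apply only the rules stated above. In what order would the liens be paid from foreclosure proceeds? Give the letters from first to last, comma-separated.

C, B, E, A, D

D, as an ad valorem tax lien, has superpriority and ranks first.
Remaining liens by effective date: B (19 March 2018), E (16 December 2018), A (14 March 2019), C (8 August 2019).
D is senior to C before the subordination, so the two trade places.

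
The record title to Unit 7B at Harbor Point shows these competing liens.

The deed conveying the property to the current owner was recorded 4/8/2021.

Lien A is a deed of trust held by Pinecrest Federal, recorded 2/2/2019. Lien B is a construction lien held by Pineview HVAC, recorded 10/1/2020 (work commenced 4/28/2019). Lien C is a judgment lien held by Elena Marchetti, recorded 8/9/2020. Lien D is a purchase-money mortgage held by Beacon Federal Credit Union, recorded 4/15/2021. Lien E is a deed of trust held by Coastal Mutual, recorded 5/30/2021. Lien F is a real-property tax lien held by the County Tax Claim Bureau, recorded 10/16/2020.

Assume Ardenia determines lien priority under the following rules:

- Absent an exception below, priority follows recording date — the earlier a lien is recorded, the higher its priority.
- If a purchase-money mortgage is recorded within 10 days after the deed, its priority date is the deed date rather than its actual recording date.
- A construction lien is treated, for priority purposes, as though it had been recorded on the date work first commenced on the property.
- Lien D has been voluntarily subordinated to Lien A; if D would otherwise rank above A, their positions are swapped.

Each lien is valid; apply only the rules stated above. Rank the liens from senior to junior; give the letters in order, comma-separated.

A, B, C, F, D, E

Adjusting effective dates: B is treated as recorded 4/28/2019, the work-commencement date; D was recorded within the 10-day window, so its effective date is the deed date 4/8/2021.
Ordering by effective date: A (2/2/2019), B (4/28/2019), C (8/9/2020), F (10/16/2020), D (4/8/2021), E (5/30/2021).
Since D is not senior to A, the subordination leaves the order unchanged.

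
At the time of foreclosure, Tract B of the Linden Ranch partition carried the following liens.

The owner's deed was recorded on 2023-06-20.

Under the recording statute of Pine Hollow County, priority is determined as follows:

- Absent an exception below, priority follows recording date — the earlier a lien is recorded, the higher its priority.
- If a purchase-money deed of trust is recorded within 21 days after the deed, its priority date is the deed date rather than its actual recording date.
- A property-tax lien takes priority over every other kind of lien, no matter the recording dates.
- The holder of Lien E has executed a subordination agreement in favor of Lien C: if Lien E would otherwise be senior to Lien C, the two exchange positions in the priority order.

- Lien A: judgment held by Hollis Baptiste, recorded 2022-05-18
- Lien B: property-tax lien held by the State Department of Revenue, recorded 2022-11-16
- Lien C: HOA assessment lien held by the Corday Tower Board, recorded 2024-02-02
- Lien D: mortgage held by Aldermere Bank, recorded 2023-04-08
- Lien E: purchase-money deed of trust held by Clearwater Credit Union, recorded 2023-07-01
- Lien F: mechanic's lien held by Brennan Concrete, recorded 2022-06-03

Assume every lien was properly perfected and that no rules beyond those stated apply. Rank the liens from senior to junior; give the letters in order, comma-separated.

Effective dates: E relates back to the deed date 2023-06-20.
As a property-tax lien, B is senior to every other lien.
The other liens, earliest effective date first: A (2022-05-18), F (2022-06-03), D (2023-04-08), E (2023-06-20), C (2024-02-02).
E is senior to C before the subordination, so the two trade places.

B, A, F, D, C, E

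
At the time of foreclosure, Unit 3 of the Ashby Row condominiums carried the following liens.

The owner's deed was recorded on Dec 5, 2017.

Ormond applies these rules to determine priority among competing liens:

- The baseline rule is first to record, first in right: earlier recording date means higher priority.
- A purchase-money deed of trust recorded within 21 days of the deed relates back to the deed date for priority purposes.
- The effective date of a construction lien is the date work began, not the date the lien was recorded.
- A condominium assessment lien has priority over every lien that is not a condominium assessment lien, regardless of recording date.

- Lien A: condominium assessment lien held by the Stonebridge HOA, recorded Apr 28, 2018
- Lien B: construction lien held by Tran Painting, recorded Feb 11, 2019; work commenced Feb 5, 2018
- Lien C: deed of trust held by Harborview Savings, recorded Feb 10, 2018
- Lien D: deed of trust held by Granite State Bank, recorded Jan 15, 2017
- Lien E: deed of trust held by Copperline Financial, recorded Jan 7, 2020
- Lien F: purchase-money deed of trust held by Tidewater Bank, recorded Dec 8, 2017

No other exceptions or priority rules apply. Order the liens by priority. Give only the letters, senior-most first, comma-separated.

A, D, F, B, C, E

Adjusting effective dates: B's effective date is Feb 5, 2018, when work began; F was recorded within the 21-day window, so its effective date is the deed date Dec 5, 2017.
A, as a condominium assessment lien, has superpriority and ranks first.
The other liens, earliest effective date first: D (Jan 15, 2017), F (Dec 5, 2017), B (Feb 5, 2018), C (Feb 10, 2018), E (Jan 7, 2020).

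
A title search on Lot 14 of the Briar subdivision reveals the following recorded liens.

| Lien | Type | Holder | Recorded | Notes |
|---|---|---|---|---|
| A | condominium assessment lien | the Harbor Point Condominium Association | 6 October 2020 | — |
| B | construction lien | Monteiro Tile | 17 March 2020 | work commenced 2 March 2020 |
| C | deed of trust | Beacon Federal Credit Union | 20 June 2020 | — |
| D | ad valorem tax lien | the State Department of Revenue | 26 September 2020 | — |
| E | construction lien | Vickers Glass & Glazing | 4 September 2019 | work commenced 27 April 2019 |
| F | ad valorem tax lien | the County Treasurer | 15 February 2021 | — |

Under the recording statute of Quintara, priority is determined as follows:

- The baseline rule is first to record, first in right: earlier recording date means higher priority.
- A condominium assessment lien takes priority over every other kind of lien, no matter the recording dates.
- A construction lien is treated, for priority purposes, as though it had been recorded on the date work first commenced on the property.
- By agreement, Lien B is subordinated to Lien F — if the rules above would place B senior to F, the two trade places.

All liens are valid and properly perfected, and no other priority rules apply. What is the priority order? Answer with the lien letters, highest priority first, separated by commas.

A, E, F, C, D, B

Effective dates: B is treated as recorded 2 March 2020, the work-commencement date; E relates back to 27 April 2019 (work commenced).
As a condominium assessment lien, A is senior to every other lien.
Among the remaining liens, by effective date: E (27 April 2019), B (2 March 2020), C (20 June 2020), D (26 September 2020), F (15 February 2021).
B is senior to F before the subordination, so the two trade places.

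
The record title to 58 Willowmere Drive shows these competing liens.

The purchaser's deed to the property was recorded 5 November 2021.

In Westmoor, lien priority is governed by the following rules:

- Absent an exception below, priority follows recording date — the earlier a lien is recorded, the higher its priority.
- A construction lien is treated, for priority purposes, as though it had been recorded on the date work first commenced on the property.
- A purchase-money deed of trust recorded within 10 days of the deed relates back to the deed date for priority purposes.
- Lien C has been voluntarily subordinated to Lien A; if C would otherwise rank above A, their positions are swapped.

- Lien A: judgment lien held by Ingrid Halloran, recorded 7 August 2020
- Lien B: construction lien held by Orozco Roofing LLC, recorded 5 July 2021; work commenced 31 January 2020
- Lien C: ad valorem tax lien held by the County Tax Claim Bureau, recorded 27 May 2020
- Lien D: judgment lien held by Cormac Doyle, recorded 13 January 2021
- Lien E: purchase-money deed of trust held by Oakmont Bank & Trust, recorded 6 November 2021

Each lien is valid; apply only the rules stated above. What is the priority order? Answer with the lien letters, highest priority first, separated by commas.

Effective dates: B relates back to 31 January 2020 (work commenced); E's effective date is the deed date, 5 November 2021.
By effective date, earliest first: B (31 January 2020), C (27 May 2020), A (7 August 2020), D (13 January 2021), E (5 November 2021).
C would otherwise be senior to A, so under the subordination agreement C and A exchange positions.

B, A, C, D, E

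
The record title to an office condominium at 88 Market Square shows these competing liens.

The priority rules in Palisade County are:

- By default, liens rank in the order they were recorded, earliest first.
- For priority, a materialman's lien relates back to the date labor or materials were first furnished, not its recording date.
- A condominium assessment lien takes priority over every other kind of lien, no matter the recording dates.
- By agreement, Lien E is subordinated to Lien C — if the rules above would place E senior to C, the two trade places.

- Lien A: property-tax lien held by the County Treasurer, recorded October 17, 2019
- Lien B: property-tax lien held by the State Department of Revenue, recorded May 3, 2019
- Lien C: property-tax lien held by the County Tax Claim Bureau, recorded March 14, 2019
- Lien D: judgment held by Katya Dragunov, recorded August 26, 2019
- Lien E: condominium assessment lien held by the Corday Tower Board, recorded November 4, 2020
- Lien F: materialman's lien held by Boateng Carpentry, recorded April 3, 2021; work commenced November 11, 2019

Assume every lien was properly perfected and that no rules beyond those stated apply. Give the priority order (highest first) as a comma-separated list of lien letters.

C, E, B, D, A, F

Effective dates after the stated exceptions: F's effective date is November 11, 2019, when work began.
E is a condominium assessment lien and takes priority over every other lien.
Among the remaining liens, by effective date: C (March 14, 2019), B (May 3, 2019), D (August 26, 2019), A (October 17, 2019), F (November 11, 2019).
E would otherwise be senior to C, so under the subordination agreement E and C exchange positions.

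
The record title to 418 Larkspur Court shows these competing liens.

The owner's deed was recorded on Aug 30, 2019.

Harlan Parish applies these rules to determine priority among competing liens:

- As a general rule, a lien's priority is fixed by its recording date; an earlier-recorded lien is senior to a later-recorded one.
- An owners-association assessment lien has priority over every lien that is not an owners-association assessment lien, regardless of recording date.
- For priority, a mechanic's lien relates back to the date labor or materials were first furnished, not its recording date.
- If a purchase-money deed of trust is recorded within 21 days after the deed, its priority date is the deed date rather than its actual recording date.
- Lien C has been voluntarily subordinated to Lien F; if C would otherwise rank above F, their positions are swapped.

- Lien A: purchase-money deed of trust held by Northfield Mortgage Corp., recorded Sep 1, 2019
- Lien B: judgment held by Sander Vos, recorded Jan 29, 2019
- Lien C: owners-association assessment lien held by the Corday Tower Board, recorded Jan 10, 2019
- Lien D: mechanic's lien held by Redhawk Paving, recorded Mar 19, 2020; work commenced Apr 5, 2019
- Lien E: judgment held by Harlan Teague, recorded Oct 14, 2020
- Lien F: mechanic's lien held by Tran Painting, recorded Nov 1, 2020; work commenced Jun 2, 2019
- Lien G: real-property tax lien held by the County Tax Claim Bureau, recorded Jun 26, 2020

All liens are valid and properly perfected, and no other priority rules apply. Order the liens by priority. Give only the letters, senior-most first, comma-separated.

F, B, D, C, A, G, E

First, effective dates: A's effective date is the deed date, Aug 30, 2019; D's effective date is Apr 5, 2019, when work began; F is treated as recorded Jun 2, 2019, the work-commencement date.
C is an owners-association assessment lien, so it outranks all other liens regardless of date.
The other liens, earliest effective date first: B (Jan 29, 2019), D (Apr 5, 2019), F (Jun 2, 2019), A (Aug 30, 2019), G (Jun 26, 2020), E (Oct 14, 2020).
The subordination applies — C was senior to F — so C and F swap.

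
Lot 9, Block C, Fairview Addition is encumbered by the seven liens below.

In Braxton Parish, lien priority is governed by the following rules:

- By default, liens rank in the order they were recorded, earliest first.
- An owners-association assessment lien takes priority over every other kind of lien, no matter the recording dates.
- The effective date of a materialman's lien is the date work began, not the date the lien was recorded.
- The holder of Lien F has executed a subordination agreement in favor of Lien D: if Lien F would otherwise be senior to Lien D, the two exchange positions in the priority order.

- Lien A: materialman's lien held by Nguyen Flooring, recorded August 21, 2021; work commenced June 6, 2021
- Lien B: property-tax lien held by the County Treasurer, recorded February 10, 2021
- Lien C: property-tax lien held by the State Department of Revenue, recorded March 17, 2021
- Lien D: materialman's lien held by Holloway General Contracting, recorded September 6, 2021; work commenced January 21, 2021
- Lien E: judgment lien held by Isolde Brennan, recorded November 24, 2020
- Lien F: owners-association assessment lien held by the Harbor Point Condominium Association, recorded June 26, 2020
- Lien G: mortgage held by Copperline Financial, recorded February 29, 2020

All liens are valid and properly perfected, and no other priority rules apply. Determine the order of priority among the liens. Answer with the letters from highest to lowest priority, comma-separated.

D, G, E, F, B, C, A

Effective dates: A relates back to June 6, 2021 (work commenced); D's effective date is January 21, 2021, when work began.
As an owners-association assessment lien, F is senior to every other lien.
Remaining liens by effective date: G (February 29, 2020), E (November 24, 2020), D (January 21, 2021), B (February 10, 2021), C (March 17, 2021), A (June 6, 2021).
The subordination applies — F was senior to D — so F and D swap.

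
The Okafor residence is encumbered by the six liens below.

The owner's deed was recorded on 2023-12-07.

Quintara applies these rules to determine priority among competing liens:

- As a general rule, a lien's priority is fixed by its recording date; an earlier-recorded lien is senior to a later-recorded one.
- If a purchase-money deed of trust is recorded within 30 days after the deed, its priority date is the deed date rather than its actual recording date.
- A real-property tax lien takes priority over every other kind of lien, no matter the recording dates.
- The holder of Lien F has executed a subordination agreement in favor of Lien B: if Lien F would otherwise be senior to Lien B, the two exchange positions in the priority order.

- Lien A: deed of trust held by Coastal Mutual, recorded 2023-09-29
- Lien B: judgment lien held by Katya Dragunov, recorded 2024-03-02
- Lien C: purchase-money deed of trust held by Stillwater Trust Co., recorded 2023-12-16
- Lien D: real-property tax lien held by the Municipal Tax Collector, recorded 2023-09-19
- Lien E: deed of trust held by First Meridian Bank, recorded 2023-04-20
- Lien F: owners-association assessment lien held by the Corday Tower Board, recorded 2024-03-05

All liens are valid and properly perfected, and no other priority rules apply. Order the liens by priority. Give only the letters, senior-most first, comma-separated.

D, E, A, C, B, F

Effective dates: C's effective date is the deed date, 2023-12-07.
D is a real-property tax lien, so it outranks all other liens regardless of date.
Among the remaining liens, by effective date: E (2023-04-20), A (2023-09-29), C (2023-12-07), B (2024-03-02), F (2024-03-05).
F already ranks below B; the subordination has no effect.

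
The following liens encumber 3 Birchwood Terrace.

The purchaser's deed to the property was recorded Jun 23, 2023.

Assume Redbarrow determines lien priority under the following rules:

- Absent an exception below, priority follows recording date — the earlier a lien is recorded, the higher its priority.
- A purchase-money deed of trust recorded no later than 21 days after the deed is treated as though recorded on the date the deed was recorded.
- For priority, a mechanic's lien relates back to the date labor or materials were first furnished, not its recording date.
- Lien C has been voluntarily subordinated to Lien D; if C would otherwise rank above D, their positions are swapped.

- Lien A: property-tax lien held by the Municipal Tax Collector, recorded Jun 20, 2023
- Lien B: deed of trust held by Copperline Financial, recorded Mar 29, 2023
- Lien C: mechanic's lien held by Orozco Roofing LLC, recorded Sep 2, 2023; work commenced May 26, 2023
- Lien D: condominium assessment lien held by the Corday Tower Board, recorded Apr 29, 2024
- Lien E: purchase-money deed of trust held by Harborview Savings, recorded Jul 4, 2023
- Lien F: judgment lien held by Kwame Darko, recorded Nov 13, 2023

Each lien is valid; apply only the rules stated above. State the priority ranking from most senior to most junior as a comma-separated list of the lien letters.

B, D, A, E, F, C

Adjusting effective dates: C's effective date is May 26, 2023, when work began; E was recorded within the 21-day window, so its effective date is the deed date Jun 23, 2023.
Sorted by effective date: B (Mar 29, 2023), C (May 26, 2023), A (Jun 20, 2023), E (Jun 23, 2023), F (Nov 13, 2023), D (Apr 29, 2024).
Because C would otherwise rank above D, the subordination swaps them.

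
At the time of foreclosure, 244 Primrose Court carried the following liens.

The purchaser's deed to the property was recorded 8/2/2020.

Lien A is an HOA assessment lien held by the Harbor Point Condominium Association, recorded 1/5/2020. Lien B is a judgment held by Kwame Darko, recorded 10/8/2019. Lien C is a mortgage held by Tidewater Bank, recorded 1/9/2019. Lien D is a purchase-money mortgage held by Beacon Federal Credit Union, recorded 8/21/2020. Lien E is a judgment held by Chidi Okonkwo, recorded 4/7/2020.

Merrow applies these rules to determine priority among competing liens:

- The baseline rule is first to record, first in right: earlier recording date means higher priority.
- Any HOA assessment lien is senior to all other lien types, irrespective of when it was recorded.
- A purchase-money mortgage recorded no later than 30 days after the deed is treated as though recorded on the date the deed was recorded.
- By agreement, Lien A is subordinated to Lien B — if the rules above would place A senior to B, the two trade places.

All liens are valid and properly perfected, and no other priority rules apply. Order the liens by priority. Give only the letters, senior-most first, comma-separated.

B, C, A, E, D

First, effective dates: D was recorded within the 30-day window, so its effective date is the deed date 8/2/2020.
As an HOA assessment lien, A is senior to every other lien.
Among the remaining liens, by effective date: C (1/9/2019), B (10/8/2019), E (4/7/2020), D (8/2/2020).
Because A would otherwise rank above B, the subordination swaps them.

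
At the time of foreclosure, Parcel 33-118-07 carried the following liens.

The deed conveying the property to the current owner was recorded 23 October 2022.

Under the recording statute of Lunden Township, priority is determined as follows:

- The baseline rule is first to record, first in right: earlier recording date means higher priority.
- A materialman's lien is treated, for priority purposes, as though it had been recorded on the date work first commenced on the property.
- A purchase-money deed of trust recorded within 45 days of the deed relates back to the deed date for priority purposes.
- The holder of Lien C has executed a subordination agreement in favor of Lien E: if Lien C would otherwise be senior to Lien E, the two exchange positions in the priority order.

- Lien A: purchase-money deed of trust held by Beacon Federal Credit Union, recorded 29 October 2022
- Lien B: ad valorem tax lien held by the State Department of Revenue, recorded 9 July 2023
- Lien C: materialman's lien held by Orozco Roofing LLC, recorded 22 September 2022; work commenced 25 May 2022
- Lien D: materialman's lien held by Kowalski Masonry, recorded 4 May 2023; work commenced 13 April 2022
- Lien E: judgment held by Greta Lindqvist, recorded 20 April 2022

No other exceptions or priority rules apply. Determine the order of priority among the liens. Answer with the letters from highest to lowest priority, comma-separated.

Effective dates after the stated exceptions: A's effective date is the deed date, 23 October 2022; C's effective date is 25 May 2022, when work began; D's effective date is 13 April 2022, when work began.
Sorted by effective date: D (13 April 2022), E (20 April 2022), C (25 May 2022), A (23 October 2022), B (9 July 2023).
C is already junior to E, so the subordination agreement changes nothing.

D, E, C, A, B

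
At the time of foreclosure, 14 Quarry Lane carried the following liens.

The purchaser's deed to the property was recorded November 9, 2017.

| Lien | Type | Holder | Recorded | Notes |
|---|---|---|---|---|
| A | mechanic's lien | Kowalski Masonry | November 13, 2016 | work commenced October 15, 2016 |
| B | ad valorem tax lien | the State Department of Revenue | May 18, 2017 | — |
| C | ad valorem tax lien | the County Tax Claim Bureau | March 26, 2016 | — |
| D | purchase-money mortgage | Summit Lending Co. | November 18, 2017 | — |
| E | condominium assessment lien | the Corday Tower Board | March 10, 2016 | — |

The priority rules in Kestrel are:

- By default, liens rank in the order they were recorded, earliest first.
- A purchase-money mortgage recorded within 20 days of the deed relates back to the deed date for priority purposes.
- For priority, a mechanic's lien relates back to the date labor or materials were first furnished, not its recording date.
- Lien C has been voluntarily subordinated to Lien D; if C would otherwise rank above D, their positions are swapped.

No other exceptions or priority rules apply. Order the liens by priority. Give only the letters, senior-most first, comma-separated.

First, effective dates: A's effective date is October 15, 2016, when work began; D was recorded within the 20-day window, so its effective date is the deed date November 9, 2017.
Ordering by effective date: E (March 10, 2016), C (March 26, 2016), A (October 15, 2016), B (May 18, 2017), D (November 9, 2017).
C would otherwise be senior to D, so under the subordination agreement C and D exchange positions.

E, D, A, B, C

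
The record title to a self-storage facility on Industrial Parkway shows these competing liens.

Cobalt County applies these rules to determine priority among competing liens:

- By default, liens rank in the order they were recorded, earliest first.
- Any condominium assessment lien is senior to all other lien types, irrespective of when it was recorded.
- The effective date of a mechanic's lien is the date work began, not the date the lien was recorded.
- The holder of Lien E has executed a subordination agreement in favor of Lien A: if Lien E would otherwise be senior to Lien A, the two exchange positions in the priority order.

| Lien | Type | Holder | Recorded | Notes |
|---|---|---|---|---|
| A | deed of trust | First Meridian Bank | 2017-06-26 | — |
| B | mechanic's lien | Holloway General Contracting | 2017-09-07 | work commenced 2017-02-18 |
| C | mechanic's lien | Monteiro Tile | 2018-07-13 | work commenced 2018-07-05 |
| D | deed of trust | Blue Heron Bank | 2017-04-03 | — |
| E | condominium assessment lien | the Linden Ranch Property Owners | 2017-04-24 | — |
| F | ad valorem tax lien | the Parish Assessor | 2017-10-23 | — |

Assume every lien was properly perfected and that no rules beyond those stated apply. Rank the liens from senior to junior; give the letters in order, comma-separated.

A, B, D, E, F, C

Effective dates after the stated exceptions: B's effective date is 2017-02-18, when work began; C is treated as recorded 2018-07-05, the work-commencement date.
E, as a condominium assessment lien, has superpriority and ranks first.
Remaining liens by effective date: B (2017-02-18), D (2017-04-03), A (2017-06-26), F (2017-10-23), C (2018-07-05).
Because E would otherwise rank above A, the subordination swaps them.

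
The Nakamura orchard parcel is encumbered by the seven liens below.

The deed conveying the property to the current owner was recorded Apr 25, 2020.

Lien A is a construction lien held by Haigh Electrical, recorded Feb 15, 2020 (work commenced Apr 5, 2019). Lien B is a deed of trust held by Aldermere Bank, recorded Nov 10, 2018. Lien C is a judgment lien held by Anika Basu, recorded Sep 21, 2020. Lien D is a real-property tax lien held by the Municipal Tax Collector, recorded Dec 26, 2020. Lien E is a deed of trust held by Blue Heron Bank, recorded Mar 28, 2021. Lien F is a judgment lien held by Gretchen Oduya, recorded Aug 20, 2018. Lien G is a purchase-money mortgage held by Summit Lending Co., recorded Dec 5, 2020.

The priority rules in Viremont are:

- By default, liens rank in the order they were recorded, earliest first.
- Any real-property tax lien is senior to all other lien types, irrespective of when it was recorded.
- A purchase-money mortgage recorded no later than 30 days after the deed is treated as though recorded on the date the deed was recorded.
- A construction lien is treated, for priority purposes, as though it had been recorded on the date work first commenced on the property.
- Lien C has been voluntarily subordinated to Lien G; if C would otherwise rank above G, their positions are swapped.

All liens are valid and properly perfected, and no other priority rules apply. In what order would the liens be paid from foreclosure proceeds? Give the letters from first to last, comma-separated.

D, F, B, A, G, C, E

Effective dates: A's effective date is Apr 5, 2019, when work began; G missed the 30-day window (224 days after the deed), so its recording date stands.
D is a real-property tax lien, so it outranks all other liens regardless of date.
The other liens, earliest effective date first: F (Aug 20, 2018), B (Nov 10, 2018), A (Apr 5, 2019), C (Sep 21, 2020), G (Dec 5, 2020), E (Mar 28, 2021).
Because C would otherwise rank above G, the subordination swaps them.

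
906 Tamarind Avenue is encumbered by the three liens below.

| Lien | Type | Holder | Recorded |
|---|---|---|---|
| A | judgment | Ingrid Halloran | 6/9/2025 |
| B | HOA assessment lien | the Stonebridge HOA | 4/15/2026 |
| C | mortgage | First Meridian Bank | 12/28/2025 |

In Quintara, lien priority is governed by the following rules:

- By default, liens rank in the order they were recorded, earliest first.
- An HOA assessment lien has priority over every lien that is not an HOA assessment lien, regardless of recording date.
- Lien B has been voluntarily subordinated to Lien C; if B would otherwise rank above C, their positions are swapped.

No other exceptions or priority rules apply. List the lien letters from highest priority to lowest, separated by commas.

C, A, B

B is an HOA assessment lien and takes priority over every other lien.
Ordering the rest by effective date: A (6/9/2025), C (12/28/2025).
B is senior to C before the subordination, so the two trade places.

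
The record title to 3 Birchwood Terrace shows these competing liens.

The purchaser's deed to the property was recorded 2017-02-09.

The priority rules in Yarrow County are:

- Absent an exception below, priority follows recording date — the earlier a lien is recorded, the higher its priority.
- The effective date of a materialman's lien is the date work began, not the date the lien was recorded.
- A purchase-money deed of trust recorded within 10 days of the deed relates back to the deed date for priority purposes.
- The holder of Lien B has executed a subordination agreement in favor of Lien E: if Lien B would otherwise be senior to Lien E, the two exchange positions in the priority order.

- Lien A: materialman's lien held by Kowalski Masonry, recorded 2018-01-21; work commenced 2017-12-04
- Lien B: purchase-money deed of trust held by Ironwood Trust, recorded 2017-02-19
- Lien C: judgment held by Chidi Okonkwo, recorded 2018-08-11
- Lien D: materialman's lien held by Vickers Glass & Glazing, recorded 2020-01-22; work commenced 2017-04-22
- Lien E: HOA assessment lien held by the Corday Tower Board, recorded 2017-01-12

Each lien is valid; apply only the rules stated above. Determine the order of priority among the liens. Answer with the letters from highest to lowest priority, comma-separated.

E, B, D, A, C

First, effective dates: A's effective date is 2017-12-04, when work began; B's effective date is the deed date, 2017-02-09; D is treated as recorded 2017-04-22, the work-commencement date.
By effective date: E (2017-01-12), B (2017-02-09), D (2017-04-22), A (2017-12-04), C (2018-08-11).
B already ranks below E; the subordination has no effect.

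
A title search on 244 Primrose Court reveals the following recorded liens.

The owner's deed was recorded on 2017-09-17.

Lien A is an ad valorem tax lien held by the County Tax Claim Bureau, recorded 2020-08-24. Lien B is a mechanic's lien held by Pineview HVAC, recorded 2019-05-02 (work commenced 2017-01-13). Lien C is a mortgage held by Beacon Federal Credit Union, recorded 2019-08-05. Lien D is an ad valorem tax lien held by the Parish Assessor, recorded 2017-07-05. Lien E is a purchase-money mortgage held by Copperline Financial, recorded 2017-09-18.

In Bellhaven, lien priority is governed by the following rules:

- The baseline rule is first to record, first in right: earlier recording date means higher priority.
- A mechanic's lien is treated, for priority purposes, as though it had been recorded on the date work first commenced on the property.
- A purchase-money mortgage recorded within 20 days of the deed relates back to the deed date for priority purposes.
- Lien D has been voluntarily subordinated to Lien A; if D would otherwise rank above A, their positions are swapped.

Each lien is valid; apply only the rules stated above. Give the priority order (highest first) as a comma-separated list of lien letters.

B, A, E, C, D

Effective dates after the stated exceptions: B's effective date is 2017-01-13, when work began; E relates back to the deed date 2017-09-17.
By effective date: B (2017-01-13), D (2017-07-05), E (2017-09-17), C (2019-08-05), A (2020-08-24).
Because D would otherwise rank above A, the subordination swaps them.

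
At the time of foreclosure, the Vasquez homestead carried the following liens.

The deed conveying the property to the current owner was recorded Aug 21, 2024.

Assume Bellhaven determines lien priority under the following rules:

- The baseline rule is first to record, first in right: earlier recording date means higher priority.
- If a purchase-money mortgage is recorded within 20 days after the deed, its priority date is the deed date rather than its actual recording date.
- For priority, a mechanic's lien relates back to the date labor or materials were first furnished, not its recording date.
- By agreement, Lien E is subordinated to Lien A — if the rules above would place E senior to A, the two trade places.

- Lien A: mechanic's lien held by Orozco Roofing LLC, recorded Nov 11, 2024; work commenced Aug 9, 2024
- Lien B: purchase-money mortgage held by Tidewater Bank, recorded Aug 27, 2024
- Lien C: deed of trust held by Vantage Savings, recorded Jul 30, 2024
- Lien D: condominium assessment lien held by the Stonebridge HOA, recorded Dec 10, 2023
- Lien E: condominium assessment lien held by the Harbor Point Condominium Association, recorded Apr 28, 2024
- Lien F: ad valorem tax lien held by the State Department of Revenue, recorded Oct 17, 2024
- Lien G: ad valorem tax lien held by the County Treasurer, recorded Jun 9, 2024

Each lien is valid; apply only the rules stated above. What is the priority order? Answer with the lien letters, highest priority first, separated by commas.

D, A, G, C, E, B, F

First, effective dates: A's effective date is Aug 9, 2024, when work began; B's effective date is the deed date, Aug 21, 2024.
By effective date, earliest first: D (Dec 10, 2023), E (Apr 28, 2024), G (Jun 9, 2024), C (Jul 30, 2024), A (Aug 9, 2024), B (Aug 21, 2024), F (Oct 17, 2024).
Because E would otherwise rank above A, the subordination swaps them.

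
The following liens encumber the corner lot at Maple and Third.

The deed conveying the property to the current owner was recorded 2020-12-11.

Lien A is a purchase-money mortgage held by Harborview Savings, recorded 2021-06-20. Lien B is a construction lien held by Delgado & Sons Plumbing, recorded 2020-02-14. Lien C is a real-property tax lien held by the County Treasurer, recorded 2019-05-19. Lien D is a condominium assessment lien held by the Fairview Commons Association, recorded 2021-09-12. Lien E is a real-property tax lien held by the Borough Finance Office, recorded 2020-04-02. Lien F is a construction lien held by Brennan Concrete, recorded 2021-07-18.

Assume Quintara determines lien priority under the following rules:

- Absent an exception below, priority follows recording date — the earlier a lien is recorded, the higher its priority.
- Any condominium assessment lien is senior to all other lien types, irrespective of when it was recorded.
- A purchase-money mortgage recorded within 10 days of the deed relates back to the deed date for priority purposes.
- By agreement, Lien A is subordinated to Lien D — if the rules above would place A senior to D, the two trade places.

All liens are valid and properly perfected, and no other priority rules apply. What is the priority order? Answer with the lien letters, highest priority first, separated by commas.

D, C, B, E, A, F

Effective dates after the stated exceptions: A was recorded 191 days after the deed — beyond 10 days — so no relation-back applies.
D is a condominium assessment lien, so it outranks all other liens regardless of date.
Ordering the rest by effective date: C (2019-05-19), B (2020-02-14), E (2020-04-02), A (2021-06-20), F (2021-07-18).
A is already junior to D, so the subordination agreement changes nothing.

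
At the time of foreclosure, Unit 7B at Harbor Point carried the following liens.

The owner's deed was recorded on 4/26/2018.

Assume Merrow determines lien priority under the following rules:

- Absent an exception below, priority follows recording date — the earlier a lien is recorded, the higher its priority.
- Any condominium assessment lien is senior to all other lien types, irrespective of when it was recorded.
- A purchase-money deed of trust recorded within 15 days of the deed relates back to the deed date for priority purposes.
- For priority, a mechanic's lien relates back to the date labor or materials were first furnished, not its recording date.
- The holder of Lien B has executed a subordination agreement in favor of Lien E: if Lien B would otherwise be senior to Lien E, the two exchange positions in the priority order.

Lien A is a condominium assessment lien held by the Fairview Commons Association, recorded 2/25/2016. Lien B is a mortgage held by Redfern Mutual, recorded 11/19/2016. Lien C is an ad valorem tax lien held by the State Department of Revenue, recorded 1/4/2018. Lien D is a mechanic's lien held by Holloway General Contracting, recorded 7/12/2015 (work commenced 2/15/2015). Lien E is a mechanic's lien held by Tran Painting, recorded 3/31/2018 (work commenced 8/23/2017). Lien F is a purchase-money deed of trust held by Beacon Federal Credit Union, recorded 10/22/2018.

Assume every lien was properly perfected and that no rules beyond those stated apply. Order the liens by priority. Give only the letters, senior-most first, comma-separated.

A, D, E, B, C, F

Effective dates after the stated exceptions: D is treated as recorded 2/15/2015, the work-commencement date; E is treated as recorded 8/23/2017, the work-commencement date; F was recorded 179 days after the deed — beyond 15 days — so no relation-back applies.
As a condominium assessment lien, A is senior to every other lien.
Ordering the rest by effective date: D (2/15/2015), B (11/19/2016), E (8/23/2017), C (1/4/2018), F (10/22/2018).
The subordination applies — B was senior to E — so B and E swap.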